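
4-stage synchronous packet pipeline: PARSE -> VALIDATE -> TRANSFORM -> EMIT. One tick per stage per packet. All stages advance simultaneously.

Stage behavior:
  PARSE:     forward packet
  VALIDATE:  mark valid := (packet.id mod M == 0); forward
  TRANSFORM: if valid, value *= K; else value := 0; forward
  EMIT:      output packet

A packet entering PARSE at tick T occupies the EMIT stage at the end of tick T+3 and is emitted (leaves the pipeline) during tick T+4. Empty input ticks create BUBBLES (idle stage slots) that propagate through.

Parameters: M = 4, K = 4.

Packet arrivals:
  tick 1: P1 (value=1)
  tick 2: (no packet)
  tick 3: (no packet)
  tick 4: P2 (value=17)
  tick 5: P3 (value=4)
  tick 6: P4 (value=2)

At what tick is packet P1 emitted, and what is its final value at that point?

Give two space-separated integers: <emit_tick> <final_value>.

Answer: 5 0

Derivation:
Tick 1: [PARSE:P1(v=1,ok=F), VALIDATE:-, TRANSFORM:-, EMIT:-] out:-; in:P1
Tick 2: [PARSE:-, VALIDATE:P1(v=1,ok=F), TRANSFORM:-, EMIT:-] out:-; in:-
Tick 3: [PARSE:-, VALIDATE:-, TRANSFORM:P1(v=0,ok=F), EMIT:-] out:-; in:-
Tick 4: [PARSE:P2(v=17,ok=F), VALIDATE:-, TRANSFORM:-, EMIT:P1(v=0,ok=F)] out:-; in:P2
Tick 5: [PARSE:P3(v=4,ok=F), VALIDATE:P2(v=17,ok=F), TRANSFORM:-, EMIT:-] out:P1(v=0); in:P3
Tick 6: [PARSE:P4(v=2,ok=F), VALIDATE:P3(v=4,ok=F), TRANSFORM:P2(v=0,ok=F), EMIT:-] out:-; in:P4
Tick 7: [PARSE:-, VALIDATE:P4(v=2,ok=T), TRANSFORM:P3(v=0,ok=F), EMIT:P2(v=0,ok=F)] out:-; in:-
Tick 8: [PARSE:-, VALIDATE:-, TRANSFORM:P4(v=8,ok=T), EMIT:P3(v=0,ok=F)] out:P2(v=0); in:-
Tick 9: [PARSE:-, VALIDATE:-, TRANSFORM:-, EMIT:P4(v=8,ok=T)] out:P3(v=0); in:-
Tick 10: [PARSE:-, VALIDATE:-, TRANSFORM:-, EMIT:-] out:P4(v=8); in:-
P1: arrives tick 1, valid=False (id=1, id%4=1), emit tick 5, final value 0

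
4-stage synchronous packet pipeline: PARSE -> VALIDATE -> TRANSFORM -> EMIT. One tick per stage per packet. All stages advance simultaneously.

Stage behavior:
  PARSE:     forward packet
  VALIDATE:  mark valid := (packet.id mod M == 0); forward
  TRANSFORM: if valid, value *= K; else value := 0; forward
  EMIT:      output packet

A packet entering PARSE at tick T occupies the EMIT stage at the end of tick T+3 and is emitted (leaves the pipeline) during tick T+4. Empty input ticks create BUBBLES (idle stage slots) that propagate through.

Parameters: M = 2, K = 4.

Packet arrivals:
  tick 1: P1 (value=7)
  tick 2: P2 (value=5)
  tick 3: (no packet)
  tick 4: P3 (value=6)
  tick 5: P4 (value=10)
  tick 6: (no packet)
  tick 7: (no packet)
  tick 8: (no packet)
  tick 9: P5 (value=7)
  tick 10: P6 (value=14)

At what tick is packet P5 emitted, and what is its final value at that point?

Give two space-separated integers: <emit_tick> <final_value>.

Answer: 13 0

Derivation:
Tick 1: [PARSE:P1(v=7,ok=F), VALIDATE:-, TRANSFORM:-, EMIT:-] out:-; in:P1
Tick 2: [PARSE:P2(v=5,ok=F), VALIDATE:P1(v=7,ok=F), TRANSFORM:-, EMIT:-] out:-; in:P2
Tick 3: [PARSE:-, VALIDATE:P2(v=5,ok=T), TRANSFORM:P1(v=0,ok=F), EMIT:-] out:-; in:-
Tick 4: [PARSE:P3(v=6,ok=F), VALIDATE:-, TRANSFORM:P2(v=20,ok=T), EMIT:P1(v=0,ok=F)] out:-; in:P3
Tick 5: [PARSE:P4(v=10,ok=F), VALIDATE:P3(v=6,ok=F), TRANSFORM:-, EMIT:P2(v=20,ok=T)] out:P1(v=0); in:P4
Tick 6: [PARSE:-, VALIDATE:P4(v=10,ok=T), TRANSFORM:P3(v=0,ok=F), EMIT:-] out:P2(v=20); in:-
Tick 7: [PARSE:-, VALIDATE:-, TRANSFORM:P4(v=40,ok=T), EMIT:P3(v=0,ok=F)] out:-; in:-
Tick 8: [PARSE:-, VALIDATE:-, TRANSFORM:-, EMIT:P4(v=40,ok=T)] out:P3(v=0); in:-
Tick 9: [PARSE:P5(v=7,ok=F), VALIDATE:-, TRANSFORM:-, EMIT:-] out:P4(v=40); in:P5
Tick 10: [PARSE:P6(v=14,ok=F), VALIDATE:P5(v=7,ok=F), TRANSFORM:-, EMIT:-] out:-; in:P6
Tick 11: [PARSE:-, VALIDATE:P6(v=14,ok=T), TRANSFORM:P5(v=0,ok=F), EMIT:-] out:-; in:-
Tick 12: [PARSE:-, VALIDATE:-, TRANSFORM:P6(v=56,ok=T), EMIT:P5(v=0,ok=F)] out:-; in:-
Tick 13: [PARSE:-, VALIDATE:-, TRANSFORM:-, EMIT:P6(v=56,ok=T)] out:P5(v=0); in:-
Tick 14: [PARSE:-, VALIDATE:-, TRANSFORM:-, EMIT:-] out:P6(v=56); in:-
P5: arrives tick 9, valid=False (id=5, id%2=1), emit tick 13, final value 0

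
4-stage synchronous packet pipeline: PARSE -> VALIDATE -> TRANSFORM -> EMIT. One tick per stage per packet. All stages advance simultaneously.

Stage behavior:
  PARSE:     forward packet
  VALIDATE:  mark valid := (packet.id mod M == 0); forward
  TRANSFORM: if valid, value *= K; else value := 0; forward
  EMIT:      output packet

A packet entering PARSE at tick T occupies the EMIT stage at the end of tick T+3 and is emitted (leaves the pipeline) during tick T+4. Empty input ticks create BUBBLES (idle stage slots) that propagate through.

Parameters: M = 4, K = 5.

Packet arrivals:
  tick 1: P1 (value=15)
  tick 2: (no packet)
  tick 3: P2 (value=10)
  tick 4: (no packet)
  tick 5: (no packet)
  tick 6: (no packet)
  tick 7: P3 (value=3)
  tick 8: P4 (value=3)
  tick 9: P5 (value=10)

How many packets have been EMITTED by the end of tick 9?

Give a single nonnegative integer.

Tick 1: [PARSE:P1(v=15,ok=F), VALIDATE:-, TRANSFORM:-, EMIT:-] out:-; in:P1
Tick 2: [PARSE:-, VALIDATE:P1(v=15,ok=F), TRANSFORM:-, EMIT:-] out:-; in:-
Tick 3: [PARSE:P2(v=10,ok=F), VALIDATE:-, TRANSFORM:P1(v=0,ok=F), EMIT:-] out:-; in:P2
Tick 4: [PARSE:-, VALIDATE:P2(v=10,ok=F), TRANSFORM:-, EMIT:P1(v=0,ok=F)] out:-; in:-
Tick 5: [PARSE:-, VALIDATE:-, TRANSFORM:P2(v=0,ok=F), EMIT:-] out:P1(v=0); in:-
Tick 6: [PARSE:-, VALIDATE:-, TRANSFORM:-, EMIT:P2(v=0,ok=F)] out:-; in:-
Tick 7: [PARSE:P3(v=3,ok=F), VALIDATE:-, TRANSFORM:-, EMIT:-] out:P2(v=0); in:P3
Tick 8: [PARSE:P4(v=3,ok=F), VALIDATE:P3(v=3,ok=F), TRANSFORM:-, EMIT:-] out:-; in:P4
Tick 9: [PARSE:P5(v=10,ok=F), VALIDATE:P4(v=3,ok=T), TRANSFORM:P3(v=0,ok=F), EMIT:-] out:-; in:P5
Emitted by tick 9: ['P1', 'P2']

Answer: 2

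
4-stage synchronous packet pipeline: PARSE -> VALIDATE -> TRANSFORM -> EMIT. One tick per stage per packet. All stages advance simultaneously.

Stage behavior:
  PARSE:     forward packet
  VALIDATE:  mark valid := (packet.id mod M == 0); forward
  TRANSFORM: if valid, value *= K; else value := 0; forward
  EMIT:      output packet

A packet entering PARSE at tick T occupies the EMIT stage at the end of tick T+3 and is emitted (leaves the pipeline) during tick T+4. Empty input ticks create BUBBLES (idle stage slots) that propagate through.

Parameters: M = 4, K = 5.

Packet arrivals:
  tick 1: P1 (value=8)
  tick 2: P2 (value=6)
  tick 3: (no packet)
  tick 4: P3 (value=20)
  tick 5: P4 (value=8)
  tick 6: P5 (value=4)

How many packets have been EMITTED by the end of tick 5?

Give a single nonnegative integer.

Tick 1: [PARSE:P1(v=8,ok=F), VALIDATE:-, TRANSFORM:-, EMIT:-] out:-; in:P1
Tick 2: [PARSE:P2(v=6,ok=F), VALIDATE:P1(v=8,ok=F), TRANSFORM:-, EMIT:-] out:-; in:P2
Tick 3: [PARSE:-, VALIDATE:P2(v=6,ok=F), TRANSFORM:P1(v=0,ok=F), EMIT:-] out:-; in:-
Tick 4: [PARSE:P3(v=20,ok=F), VALIDATE:-, TRANSFORM:P2(v=0,ok=F), EMIT:P1(v=0,ok=F)] out:-; in:P3
Tick 5: [PARSE:P4(v=8,ok=F), VALIDATE:P3(v=20,ok=F), TRANSFORM:-, EMIT:P2(v=0,ok=F)] out:P1(v=0); in:P4
Emitted by tick 5: ['P1']

Answer: 1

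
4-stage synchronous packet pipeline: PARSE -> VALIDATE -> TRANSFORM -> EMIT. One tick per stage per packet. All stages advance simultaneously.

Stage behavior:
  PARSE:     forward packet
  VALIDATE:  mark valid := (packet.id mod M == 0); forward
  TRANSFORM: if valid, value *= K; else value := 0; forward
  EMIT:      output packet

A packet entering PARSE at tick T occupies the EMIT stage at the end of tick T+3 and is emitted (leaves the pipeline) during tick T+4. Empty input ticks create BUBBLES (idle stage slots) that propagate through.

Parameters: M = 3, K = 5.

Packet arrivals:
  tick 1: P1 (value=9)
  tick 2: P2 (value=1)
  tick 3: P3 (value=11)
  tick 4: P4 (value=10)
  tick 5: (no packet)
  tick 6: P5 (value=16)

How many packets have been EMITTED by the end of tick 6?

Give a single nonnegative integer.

Answer: 2

Derivation:
Tick 1: [PARSE:P1(v=9,ok=F), VALIDATE:-, TRANSFORM:-, EMIT:-] out:-; in:P1
Tick 2: [PARSE:P2(v=1,ok=F), VALIDATE:P1(v=9,ok=F), TRANSFORM:-, EMIT:-] out:-; in:P2
Tick 3: [PARSE:P3(v=11,ok=F), VALIDATE:P2(v=1,ok=F), TRANSFORM:P1(v=0,ok=F), EMIT:-] out:-; in:P3
Tick 4: [PARSE:P4(v=10,ok=F), VALIDATE:P3(v=11,ok=T), TRANSFORM:P2(v=0,ok=F), EMIT:P1(v=0,ok=F)] out:-; in:P4
Tick 5: [PARSE:-, VALIDATE:P4(v=10,ok=F), TRANSFORM:P3(v=55,ok=T), EMIT:P2(v=0,ok=F)] out:P1(v=0); in:-
Tick 6: [PARSE:P5(v=16,ok=F), VALIDATE:-, TRANSFORM:P4(v=0,ok=F), EMIT:P3(v=55,ok=T)] out:P2(v=0); in:P5
Emitted by tick 6: ['P1', 'P2']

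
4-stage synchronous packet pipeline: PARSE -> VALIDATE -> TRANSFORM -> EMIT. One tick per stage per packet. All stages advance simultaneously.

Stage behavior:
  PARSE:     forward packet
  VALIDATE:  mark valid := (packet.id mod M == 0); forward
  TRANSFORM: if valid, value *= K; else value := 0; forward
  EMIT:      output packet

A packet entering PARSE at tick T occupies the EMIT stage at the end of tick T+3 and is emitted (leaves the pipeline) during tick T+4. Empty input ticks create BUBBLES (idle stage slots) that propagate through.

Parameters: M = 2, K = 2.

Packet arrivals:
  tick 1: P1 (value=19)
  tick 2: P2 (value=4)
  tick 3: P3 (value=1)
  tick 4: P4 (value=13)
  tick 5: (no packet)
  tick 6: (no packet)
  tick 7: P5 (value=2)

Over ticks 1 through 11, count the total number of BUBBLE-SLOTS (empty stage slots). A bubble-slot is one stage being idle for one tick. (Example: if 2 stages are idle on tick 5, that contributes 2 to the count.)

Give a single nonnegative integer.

Answer: 24

Derivation:
Tick 1: [PARSE:P1(v=19,ok=F), VALIDATE:-, TRANSFORM:-, EMIT:-] out:-; bubbles=3
Tick 2: [PARSE:P2(v=4,ok=F), VALIDATE:P1(v=19,ok=F), TRANSFORM:-, EMIT:-] out:-; bubbles=2
Tick 3: [PARSE:P3(v=1,ok=F), VALIDATE:P2(v=4,ok=T), TRANSFORM:P1(v=0,ok=F), EMIT:-] out:-; bubbles=1
Tick 4: [PARSE:P4(v=13,ok=F), VALIDATE:P3(v=1,ok=F), TRANSFORM:P2(v=8,ok=T), EMIT:P1(v=0,ok=F)] out:-; bubbles=0
Tick 5: [PARSE:-, VALIDATE:P4(v=13,ok=T), TRANSFORM:P3(v=0,ok=F), EMIT:P2(v=8,ok=T)] out:P1(v=0); bubbles=1
Tick 6: [PARSE:-, VALIDATE:-, TRANSFORM:P4(v=26,ok=T), EMIT:P3(v=0,ok=F)] out:P2(v=8); bubbles=2
Tick 7: [PARSE:P5(v=2,ok=F), VALIDATE:-, TRANSFORM:-, EMIT:P4(v=26,ok=T)] out:P3(v=0); bubbles=2
Tick 8: [PARSE:-, VALIDATE:P5(v=2,ok=F), TRANSFORM:-, EMIT:-] out:P4(v=26); bubbles=3
Tick 9: [PARSE:-, VALIDATE:-, TRANSFORM:P5(v=0,ok=F), EMIT:-] out:-; bubbles=3
Tick 10: [PARSE:-, VALIDATE:-, TRANSFORM:-, EMIT:P5(v=0,ok=F)] out:-; bubbles=3
Tick 11: [PARSE:-, VALIDATE:-, TRANSFORM:-, EMIT:-] out:P5(v=0); bubbles=4
Total bubble-slots: 24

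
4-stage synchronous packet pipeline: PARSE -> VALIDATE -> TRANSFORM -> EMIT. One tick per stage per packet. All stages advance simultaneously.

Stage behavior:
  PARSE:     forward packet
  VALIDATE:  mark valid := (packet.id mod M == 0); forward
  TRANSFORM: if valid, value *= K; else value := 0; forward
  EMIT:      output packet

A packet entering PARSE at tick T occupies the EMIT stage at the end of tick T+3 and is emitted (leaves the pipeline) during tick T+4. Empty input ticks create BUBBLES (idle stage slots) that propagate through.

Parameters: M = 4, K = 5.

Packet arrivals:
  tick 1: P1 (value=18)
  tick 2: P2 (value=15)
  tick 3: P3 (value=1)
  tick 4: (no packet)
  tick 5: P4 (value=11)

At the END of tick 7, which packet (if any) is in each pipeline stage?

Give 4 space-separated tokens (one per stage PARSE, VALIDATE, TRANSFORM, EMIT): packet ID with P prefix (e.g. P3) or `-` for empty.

Answer: - - P4 -

Derivation:
Tick 1: [PARSE:P1(v=18,ok=F), VALIDATE:-, TRANSFORM:-, EMIT:-] out:-; in:P1
Tick 2: [PARSE:P2(v=15,ok=F), VALIDATE:P1(v=18,ok=F), TRANSFORM:-, EMIT:-] out:-; in:P2
Tick 3: [PARSE:P3(v=1,ok=F), VALIDATE:P2(v=15,ok=F), TRANSFORM:P1(v=0,ok=F), EMIT:-] out:-; in:P3
Tick 4: [PARSE:-, VALIDATE:P3(v=1,ok=F), TRANSFORM:P2(v=0,ok=F), EMIT:P1(v=0,ok=F)] out:-; in:-
Tick 5: [PARSE:P4(v=11,ok=F), VALIDATE:-, TRANSFORM:P3(v=0,ok=F), EMIT:P2(v=0,ok=F)] out:P1(v=0); in:P4
Tick 6: [PARSE:-, VALIDATE:P4(v=11,ok=T), TRANSFORM:-, EMIT:P3(v=0,ok=F)] out:P2(v=0); in:-
Tick 7: [PARSE:-, VALIDATE:-, TRANSFORM:P4(v=55,ok=T), EMIT:-] out:P3(v=0); in:-
At end of tick 7: ['-', '-', 'P4', '-']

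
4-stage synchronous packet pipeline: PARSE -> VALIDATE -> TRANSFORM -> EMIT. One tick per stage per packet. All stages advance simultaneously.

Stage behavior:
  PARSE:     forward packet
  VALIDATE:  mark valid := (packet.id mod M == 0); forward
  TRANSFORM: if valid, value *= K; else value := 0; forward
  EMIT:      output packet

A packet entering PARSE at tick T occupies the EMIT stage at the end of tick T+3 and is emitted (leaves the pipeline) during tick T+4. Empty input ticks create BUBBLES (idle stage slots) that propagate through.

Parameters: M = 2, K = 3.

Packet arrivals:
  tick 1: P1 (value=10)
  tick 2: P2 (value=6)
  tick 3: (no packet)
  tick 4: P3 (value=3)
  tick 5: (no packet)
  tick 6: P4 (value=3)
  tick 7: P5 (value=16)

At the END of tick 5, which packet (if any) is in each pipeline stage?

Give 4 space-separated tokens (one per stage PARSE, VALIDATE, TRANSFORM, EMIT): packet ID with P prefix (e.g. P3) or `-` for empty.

Tick 1: [PARSE:P1(v=10,ok=F), VALIDATE:-, TRANSFORM:-, EMIT:-] out:-; in:P1
Tick 2: [PARSE:P2(v=6,ok=F), VALIDATE:P1(v=10,ok=F), TRANSFORM:-, EMIT:-] out:-; in:P2
Tick 3: [PARSE:-, VALIDATE:P2(v=6,ok=T), TRANSFORM:P1(v=0,ok=F), EMIT:-] out:-; in:-
Tick 4: [PARSE:P3(v=3,ok=F), VALIDATE:-, TRANSFORM:P2(v=18,ok=T), EMIT:P1(v=0,ok=F)] out:-; in:P3
Tick 5: [PARSE:-, VALIDATE:P3(v=3,ok=F), TRANSFORM:-, EMIT:P2(v=18,ok=T)] out:P1(v=0); in:-
At end of tick 5: ['-', 'P3', '-', 'P2']

Answer: - P3 - P2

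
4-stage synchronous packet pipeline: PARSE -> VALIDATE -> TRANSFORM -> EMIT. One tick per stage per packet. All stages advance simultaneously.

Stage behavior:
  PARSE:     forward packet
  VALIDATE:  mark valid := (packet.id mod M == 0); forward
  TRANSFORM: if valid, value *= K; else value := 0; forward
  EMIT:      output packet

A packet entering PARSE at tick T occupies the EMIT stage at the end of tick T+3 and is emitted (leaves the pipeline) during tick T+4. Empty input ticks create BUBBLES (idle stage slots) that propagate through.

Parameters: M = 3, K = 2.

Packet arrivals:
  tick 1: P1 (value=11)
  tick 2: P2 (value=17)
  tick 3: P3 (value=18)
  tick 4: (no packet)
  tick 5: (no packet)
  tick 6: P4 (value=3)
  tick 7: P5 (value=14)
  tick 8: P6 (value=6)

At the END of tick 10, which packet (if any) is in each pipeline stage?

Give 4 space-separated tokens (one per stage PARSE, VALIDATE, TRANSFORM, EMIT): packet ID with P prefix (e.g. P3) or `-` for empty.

Tick 1: [PARSE:P1(v=11,ok=F), VALIDATE:-, TRANSFORM:-, EMIT:-] out:-; in:P1
Tick 2: [PARSE:P2(v=17,ok=F), VALIDATE:P1(v=11,ok=F), TRANSFORM:-, EMIT:-] out:-; in:P2
Tick 3: [PARSE:P3(v=18,ok=F), VALIDATE:P2(v=17,ok=F), TRANSFORM:P1(v=0,ok=F), EMIT:-] out:-; in:P3
Tick 4: [PARSE:-, VALIDATE:P3(v=18,ok=T), TRANSFORM:P2(v=0,ok=F), EMIT:P1(v=0,ok=F)] out:-; in:-
Tick 5: [PARSE:-, VALIDATE:-, TRANSFORM:P3(v=36,ok=T), EMIT:P2(v=0,ok=F)] out:P1(v=0); in:-
Tick 6: [PARSE:P4(v=3,ok=F), VALIDATE:-, TRANSFORM:-, EMIT:P3(v=36,ok=T)] out:P2(v=0); in:P4
Tick 7: [PARSE:P5(v=14,ok=F), VALIDATE:P4(v=3,ok=F), TRANSFORM:-, EMIT:-] out:P3(v=36); in:P5
Tick 8: [PARSE:P6(v=6,ok=F), VALIDATE:P5(v=14,ok=F), TRANSFORM:P4(v=0,ok=F), EMIT:-] out:-; in:P6
Tick 9: [PARSE:-, VALIDATE:P6(v=6,ok=T), TRANSFORM:P5(v=0,ok=F), EMIT:P4(v=0,ok=F)] out:-; in:-
Tick 10: [PARSE:-, VALIDATE:-, TRANSFORM:P6(v=12,ok=T), EMIT:P5(v=0,ok=F)] out:P4(v=0); in:-
At end of tick 10: ['-', '-', 'P6', 'P5']

Answer: - - P6 P5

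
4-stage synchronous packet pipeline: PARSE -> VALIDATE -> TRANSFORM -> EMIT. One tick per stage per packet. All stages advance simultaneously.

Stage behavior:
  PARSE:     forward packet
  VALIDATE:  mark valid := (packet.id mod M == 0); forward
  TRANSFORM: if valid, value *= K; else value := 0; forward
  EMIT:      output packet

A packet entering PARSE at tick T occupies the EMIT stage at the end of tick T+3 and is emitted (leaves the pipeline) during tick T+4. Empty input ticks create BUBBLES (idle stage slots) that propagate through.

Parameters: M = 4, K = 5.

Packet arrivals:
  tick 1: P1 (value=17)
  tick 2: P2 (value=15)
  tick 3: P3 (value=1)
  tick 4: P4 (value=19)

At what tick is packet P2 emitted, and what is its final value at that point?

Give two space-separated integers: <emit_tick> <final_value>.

Answer: 6 0

Derivation:
Tick 1: [PARSE:P1(v=17,ok=F), VALIDATE:-, TRANSFORM:-, EMIT:-] out:-; in:P1
Tick 2: [PARSE:P2(v=15,ok=F), VALIDATE:P1(v=17,ok=F), TRANSFORM:-, EMIT:-] out:-; in:P2
Tick 3: [PARSE:P3(v=1,ok=F), VALIDATE:P2(v=15,ok=F), TRANSFORM:P1(v=0,ok=F), EMIT:-] out:-; in:P3
Tick 4: [PARSE:P4(v=19,ok=F), VALIDATE:P3(v=1,ok=F), TRANSFORM:P2(v=0,ok=F), EMIT:P1(v=0,ok=F)] out:-; in:P4
Tick 5: [PARSE:-, VALIDATE:P4(v=19,ok=T), TRANSFORM:P3(v=0,ok=F), EMIT:P2(v=0,ok=F)] out:P1(v=0); in:-
Tick 6: [PARSE:-, VALIDATE:-, TRANSFORM:P4(v=95,ok=T), EMIT:P3(v=0,ok=F)] out:P2(v=0); in:-
Tick 7: [PARSE:-, VALIDATE:-, TRANSFORM:-, EMIT:P4(v=95,ok=T)] out:P3(v=0); in:-
Tick 8: [PARSE:-, VALIDATE:-, TRANSFORM:-, EMIT:-] out:P4(v=95); in:-
P2: arrives tick 2, valid=False (id=2, id%4=2), emit tick 6, final value 0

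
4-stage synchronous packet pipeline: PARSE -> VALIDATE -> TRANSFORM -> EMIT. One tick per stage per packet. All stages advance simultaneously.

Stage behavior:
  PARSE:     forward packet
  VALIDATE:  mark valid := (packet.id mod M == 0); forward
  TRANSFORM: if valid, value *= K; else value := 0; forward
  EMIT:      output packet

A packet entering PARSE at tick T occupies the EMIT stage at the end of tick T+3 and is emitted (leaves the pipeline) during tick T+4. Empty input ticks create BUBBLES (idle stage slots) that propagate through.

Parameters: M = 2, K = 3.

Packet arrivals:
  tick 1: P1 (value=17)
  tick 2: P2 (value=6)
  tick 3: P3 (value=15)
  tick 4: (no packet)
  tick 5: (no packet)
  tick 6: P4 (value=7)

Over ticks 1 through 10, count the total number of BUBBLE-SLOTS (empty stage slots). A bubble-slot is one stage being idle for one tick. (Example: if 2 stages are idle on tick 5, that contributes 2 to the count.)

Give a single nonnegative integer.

Tick 1: [PARSE:P1(v=17,ok=F), VALIDATE:-, TRANSFORM:-, EMIT:-] out:-; bubbles=3
Tick 2: [PARSE:P2(v=6,ok=F), VALIDATE:P1(v=17,ok=F), TRANSFORM:-, EMIT:-] out:-; bubbles=2
Tick 3: [PARSE:P3(v=15,ok=F), VALIDATE:P2(v=6,ok=T), TRANSFORM:P1(v=0,ok=F), EMIT:-] out:-; bubbles=1
Tick 4: [PARSE:-, VALIDATE:P3(v=15,ok=F), TRANSFORM:P2(v=18,ok=T), EMIT:P1(v=0,ok=F)] out:-; bubbles=1
Tick 5: [PARSE:-, VALIDATE:-, TRANSFORM:P3(v=0,ok=F), EMIT:P2(v=18,ok=T)] out:P1(v=0); bubbles=2
Tick 6: [PARSE:P4(v=7,ok=F), VALIDATE:-, TRANSFORM:-, EMIT:P3(v=0,ok=F)] out:P2(v=18); bubbles=2
Tick 7: [PARSE:-, VALIDATE:P4(v=7,ok=T), TRANSFORM:-, EMIT:-] out:P3(v=0); bubbles=3
Tick 8: [PARSE:-, VALIDATE:-, TRANSFORM:P4(v=21,ok=T), EMIT:-] out:-; bubbles=3
Tick 9: [PARSE:-, VALIDATE:-, TRANSFORM:-, EMIT:P4(v=21,ok=T)] out:-; bubbles=3
Tick 10: [PARSE:-, VALIDATE:-, TRANSFORM:-, EMIT:-] out:P4(v=21); bubbles=4
Total bubble-slots: 24

Answer: 24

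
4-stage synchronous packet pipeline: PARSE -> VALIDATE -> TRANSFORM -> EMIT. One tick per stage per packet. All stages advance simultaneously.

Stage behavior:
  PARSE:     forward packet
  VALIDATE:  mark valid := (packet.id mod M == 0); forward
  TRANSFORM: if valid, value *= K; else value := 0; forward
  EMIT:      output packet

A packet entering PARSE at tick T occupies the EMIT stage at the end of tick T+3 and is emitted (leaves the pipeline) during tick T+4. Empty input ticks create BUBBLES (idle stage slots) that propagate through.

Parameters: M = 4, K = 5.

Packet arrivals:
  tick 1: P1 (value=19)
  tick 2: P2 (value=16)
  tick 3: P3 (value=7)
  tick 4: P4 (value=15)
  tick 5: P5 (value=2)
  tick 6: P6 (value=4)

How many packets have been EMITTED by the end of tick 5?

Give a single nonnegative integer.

Tick 1: [PARSE:P1(v=19,ok=F), VALIDATE:-, TRANSFORM:-, EMIT:-] out:-; in:P1
Tick 2: [PARSE:P2(v=16,ok=F), VALIDATE:P1(v=19,ok=F), TRANSFORM:-, EMIT:-] out:-; in:P2
Tick 3: [PARSE:P3(v=7,ok=F), VALIDATE:P2(v=16,ok=F), TRANSFORM:P1(v=0,ok=F), EMIT:-] out:-; in:P3
Tick 4: [PARSE:P4(v=15,ok=F), VALIDATE:P3(v=7,ok=F), TRANSFORM:P2(v=0,ok=F), EMIT:P1(v=0,ok=F)] out:-; in:P4
Tick 5: [PARSE:P5(v=2,ok=F), VALIDATE:P4(v=15,ok=T), TRANSFORM:P3(v=0,ok=F), EMIT:P2(v=0,ok=F)] out:P1(v=0); in:P5
Emitted by tick 5: ['P1']

Answer: 1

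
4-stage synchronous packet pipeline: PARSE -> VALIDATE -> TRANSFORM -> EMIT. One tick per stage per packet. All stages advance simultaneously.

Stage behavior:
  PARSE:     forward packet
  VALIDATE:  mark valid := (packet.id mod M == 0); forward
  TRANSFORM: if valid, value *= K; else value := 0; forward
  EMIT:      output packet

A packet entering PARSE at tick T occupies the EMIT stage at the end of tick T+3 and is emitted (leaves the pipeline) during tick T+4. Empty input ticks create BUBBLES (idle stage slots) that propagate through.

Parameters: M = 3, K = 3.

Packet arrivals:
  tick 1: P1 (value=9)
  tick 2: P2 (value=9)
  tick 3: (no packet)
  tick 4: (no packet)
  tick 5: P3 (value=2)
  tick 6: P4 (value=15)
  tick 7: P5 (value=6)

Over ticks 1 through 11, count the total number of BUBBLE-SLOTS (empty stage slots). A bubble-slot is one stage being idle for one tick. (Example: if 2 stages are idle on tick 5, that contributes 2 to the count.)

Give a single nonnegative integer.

Tick 1: [PARSE:P1(v=9,ok=F), VALIDATE:-, TRANSFORM:-, EMIT:-] out:-; bubbles=3
Tick 2: [PARSE:P2(v=9,ok=F), VALIDATE:P1(v=9,ok=F), TRANSFORM:-, EMIT:-] out:-; bubbles=2
Tick 3: [PARSE:-, VALIDATE:P2(v=9,ok=F), TRANSFORM:P1(v=0,ok=F), EMIT:-] out:-; bubbles=2
Tick 4: [PARSE:-, VALIDATE:-, TRANSFORM:P2(v=0,ok=F), EMIT:P1(v=0,ok=F)] out:-; bubbles=2
Tick 5: [PARSE:P3(v=2,ok=F), VALIDATE:-, TRANSFORM:-, EMIT:P2(v=0,ok=F)] out:P1(v=0); bubbles=2
Tick 6: [PARSE:P4(v=15,ok=F), VALIDATE:P3(v=2,ok=T), TRANSFORM:-, EMIT:-] out:P2(v=0); bubbles=2
Tick 7: [PARSE:P5(v=6,ok=F), VALIDATE:P4(v=15,ok=F), TRANSFORM:P3(v=6,ok=T), EMIT:-] out:-; bubbles=1
Tick 8: [PARSE:-, VALIDATE:P5(v=6,ok=F), TRANSFORM:P4(v=0,ok=F), EMIT:P3(v=6,ok=T)] out:-; bubbles=1
Tick 9: [PARSE:-, VALIDATE:-, TRANSFORM:P5(v=0,ok=F), EMIT:P4(v=0,ok=F)] out:P3(v=6); bubbles=2
Tick 10: [PARSE:-, VALIDATE:-, TRANSFORM:-, EMIT:P5(v=0,ok=F)] out:P4(v=0); bubbles=3
Tick 11: [PARSE:-, VALIDATE:-, TRANSFORM:-, EMIT:-] out:P5(v=0); bubbles=4
Total bubble-slots: 24

Answer: 24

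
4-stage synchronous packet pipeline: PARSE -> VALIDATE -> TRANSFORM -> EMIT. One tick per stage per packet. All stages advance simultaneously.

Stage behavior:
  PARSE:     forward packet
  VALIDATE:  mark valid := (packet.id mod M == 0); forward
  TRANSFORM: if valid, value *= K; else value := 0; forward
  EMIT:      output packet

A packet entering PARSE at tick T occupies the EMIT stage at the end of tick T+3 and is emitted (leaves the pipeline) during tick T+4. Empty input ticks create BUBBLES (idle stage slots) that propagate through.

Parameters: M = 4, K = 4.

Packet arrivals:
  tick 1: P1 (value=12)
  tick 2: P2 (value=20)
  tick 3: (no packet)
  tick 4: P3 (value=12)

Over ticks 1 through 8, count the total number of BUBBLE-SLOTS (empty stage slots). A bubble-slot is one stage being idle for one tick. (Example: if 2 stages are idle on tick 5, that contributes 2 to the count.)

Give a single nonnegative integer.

Answer: 20

Derivation:
Tick 1: [PARSE:P1(v=12,ok=F), VALIDATE:-, TRANSFORM:-, EMIT:-] out:-; bubbles=3
Tick 2: [PARSE:P2(v=20,ok=F), VALIDATE:P1(v=12,ok=F), TRANSFORM:-, EMIT:-] out:-; bubbles=2
Tick 3: [PARSE:-, VALIDATE:P2(v=20,ok=F), TRANSFORM:P1(v=0,ok=F), EMIT:-] out:-; bubbles=2
Tick 4: [PARSE:P3(v=12,ok=F), VALIDATE:-, TRANSFORM:P2(v=0,ok=F), EMIT:P1(v=0,ok=F)] out:-; bubbles=1
Tick 5: [PARSE:-, VALIDATE:P3(v=12,ok=F), TRANSFORM:-, EMIT:P2(v=0,ok=F)] out:P1(v=0); bubbles=2
Tick 6: [PARSE:-, VALIDATE:-, TRANSFORM:P3(v=0,ok=F), EMIT:-] out:P2(v=0); bubbles=3
Tick 7: [PARSE:-, VALIDATE:-, TRANSFORM:-, EMIT:P3(v=0,ok=F)] out:-; bubbles=3
Tick 8: [PARSE:-, VALIDATE:-, TRANSFORM:-, EMIT:-] out:P3(v=0); bubbles=4
Total bubble-slots: 20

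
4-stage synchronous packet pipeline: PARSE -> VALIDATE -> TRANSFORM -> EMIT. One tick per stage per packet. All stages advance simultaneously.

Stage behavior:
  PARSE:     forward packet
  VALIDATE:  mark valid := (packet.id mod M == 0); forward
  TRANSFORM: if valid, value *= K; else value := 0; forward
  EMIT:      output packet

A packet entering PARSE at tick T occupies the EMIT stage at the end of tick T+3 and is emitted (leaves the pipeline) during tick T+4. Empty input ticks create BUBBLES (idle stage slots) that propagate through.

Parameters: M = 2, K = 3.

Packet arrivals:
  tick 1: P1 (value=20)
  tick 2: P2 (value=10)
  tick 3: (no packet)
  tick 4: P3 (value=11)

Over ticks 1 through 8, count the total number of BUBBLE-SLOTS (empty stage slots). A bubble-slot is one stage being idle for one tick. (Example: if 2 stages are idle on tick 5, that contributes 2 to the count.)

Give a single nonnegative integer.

Answer: 20

Derivation:
Tick 1: [PARSE:P1(v=20,ok=F), VALIDATE:-, TRANSFORM:-, EMIT:-] out:-; bubbles=3
Tick 2: [PARSE:P2(v=10,ok=F), VALIDATE:P1(v=20,ok=F), TRANSFORM:-, EMIT:-] out:-; bubbles=2
Tick 3: [PARSE:-, VALIDATE:P2(v=10,ok=T), TRANSFORM:P1(v=0,ok=F), EMIT:-] out:-; bubbles=2
Tick 4: [PARSE:P3(v=11,ok=F), VALIDATE:-, TRANSFORM:P2(v=30,ok=T), EMIT:P1(v=0,ok=F)] out:-; bubbles=1
Tick 5: [PARSE:-, VALIDATE:P3(v=11,ok=F), TRANSFORM:-, EMIT:P2(v=30,ok=T)] out:P1(v=0); bubbles=2
Tick 6: [PARSE:-, VALIDATE:-, TRANSFORM:P3(v=0,ok=F), EMIT:-] out:P2(v=30); bubbles=3
Tick 7: [PARSE:-, VALIDATE:-, TRANSFORM:-, EMIT:P3(v=0,ok=F)] out:-; bubbles=3
Tick 8: [PARSE:-, VALIDATE:-, TRANSFORM:-, EMIT:-] out:P3(v=0); bubbles=4
Total bubble-slots: 20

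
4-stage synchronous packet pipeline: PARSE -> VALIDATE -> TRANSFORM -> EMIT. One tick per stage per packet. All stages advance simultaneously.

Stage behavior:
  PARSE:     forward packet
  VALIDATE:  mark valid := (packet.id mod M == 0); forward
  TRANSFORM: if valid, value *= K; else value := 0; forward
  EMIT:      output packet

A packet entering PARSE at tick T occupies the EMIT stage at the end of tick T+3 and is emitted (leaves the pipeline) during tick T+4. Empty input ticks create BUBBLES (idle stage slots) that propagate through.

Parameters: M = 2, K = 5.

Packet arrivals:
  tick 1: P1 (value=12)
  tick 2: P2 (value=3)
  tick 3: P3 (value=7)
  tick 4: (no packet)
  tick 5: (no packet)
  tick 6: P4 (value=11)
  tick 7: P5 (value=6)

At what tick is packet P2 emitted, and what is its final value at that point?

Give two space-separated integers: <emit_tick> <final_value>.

Answer: 6 15

Derivation:
Tick 1: [PARSE:P1(v=12,ok=F), VALIDATE:-, TRANSFORM:-, EMIT:-] out:-; in:P1
Tick 2: [PARSE:P2(v=3,ok=F), VALIDATE:P1(v=12,ok=F), TRANSFORM:-, EMIT:-] out:-; in:P2
Tick 3: [PARSE:P3(v=7,ok=F), VALIDATE:P2(v=3,ok=T), TRANSFORM:P1(v=0,ok=F), EMIT:-] out:-; in:P3
Tick 4: [PARSE:-, VALIDATE:P3(v=7,ok=F), TRANSFORM:P2(v=15,ok=T), EMIT:P1(v=0,ok=F)] out:-; in:-
Tick 5: [PARSE:-, VALIDATE:-, TRANSFORM:P3(v=0,ok=F), EMIT:P2(v=15,ok=T)] out:P1(v=0); in:-
Tick 6: [PARSE:P4(v=11,ok=F), VALIDATE:-, TRANSFORM:-, EMIT:P3(v=0,ok=F)] out:P2(v=15); in:P4
Tick 7: [PARSE:P5(v=6,ok=F), VALIDATE:P4(v=11,ok=T), TRANSFORM:-, EMIT:-] out:P3(v=0); in:P5
Tick 8: [PARSE:-, VALIDATE:P5(v=6,ok=F), TRANSFORM:P4(v=55,ok=T), EMIT:-] out:-; in:-
Tick 9: [PARSE:-, VALIDATE:-, TRANSFORM:P5(v=0,ok=F), EMIT:P4(v=55,ok=T)] out:-; in:-
Tick 10: [PARSE:-, VALIDATE:-, TRANSFORM:-, EMIT:P5(v=0,ok=F)] out:P4(v=55); in:-
Tick 11: [PARSE:-, VALIDATE:-, TRANSFORM:-, EMIT:-] out:P5(v=0); in:-
P2: arrives tick 2, valid=True (id=2, id%2=0), emit tick 6, final value 15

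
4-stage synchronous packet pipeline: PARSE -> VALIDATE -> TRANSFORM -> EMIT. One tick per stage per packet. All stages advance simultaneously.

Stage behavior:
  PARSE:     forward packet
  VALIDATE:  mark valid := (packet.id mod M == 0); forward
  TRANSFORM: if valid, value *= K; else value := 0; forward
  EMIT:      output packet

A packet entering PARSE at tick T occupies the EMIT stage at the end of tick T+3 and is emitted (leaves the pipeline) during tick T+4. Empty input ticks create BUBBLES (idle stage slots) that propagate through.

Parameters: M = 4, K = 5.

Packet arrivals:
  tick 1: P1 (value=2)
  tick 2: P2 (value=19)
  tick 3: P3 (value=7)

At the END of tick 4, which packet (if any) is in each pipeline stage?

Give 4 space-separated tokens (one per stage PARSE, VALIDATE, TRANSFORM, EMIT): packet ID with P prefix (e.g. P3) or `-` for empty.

Answer: - P3 P2 P1

Derivation:
Tick 1: [PARSE:P1(v=2,ok=F), VALIDATE:-, TRANSFORM:-, EMIT:-] out:-; in:P1
Tick 2: [PARSE:P2(v=19,ok=F), VALIDATE:P1(v=2,ok=F), TRANSFORM:-, EMIT:-] out:-; in:P2
Tick 3: [PARSE:P3(v=7,ok=F), VALIDATE:P2(v=19,ok=F), TRANSFORM:P1(v=0,ok=F), EMIT:-] out:-; in:P3
Tick 4: [PARSE:-, VALIDATE:P3(v=7,ok=F), TRANSFORM:P2(v=0,ok=F), EMIT:P1(v=0,ok=F)] out:-; in:-
At end of tick 4: ['-', 'P3', 'P2', 'P1']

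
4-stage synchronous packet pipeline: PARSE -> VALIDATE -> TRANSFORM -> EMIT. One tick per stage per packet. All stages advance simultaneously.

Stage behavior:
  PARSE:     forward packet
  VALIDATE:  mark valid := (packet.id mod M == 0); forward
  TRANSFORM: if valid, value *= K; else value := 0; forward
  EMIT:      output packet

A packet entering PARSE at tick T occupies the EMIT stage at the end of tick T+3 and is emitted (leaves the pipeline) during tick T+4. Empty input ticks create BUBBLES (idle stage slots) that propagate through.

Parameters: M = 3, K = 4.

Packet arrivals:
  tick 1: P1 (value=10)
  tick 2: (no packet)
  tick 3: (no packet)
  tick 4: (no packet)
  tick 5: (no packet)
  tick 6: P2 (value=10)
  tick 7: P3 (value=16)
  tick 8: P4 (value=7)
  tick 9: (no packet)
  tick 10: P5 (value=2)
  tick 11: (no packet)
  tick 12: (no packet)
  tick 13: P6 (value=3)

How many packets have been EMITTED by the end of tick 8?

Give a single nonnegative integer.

Answer: 1

Derivation:
Tick 1: [PARSE:P1(v=10,ok=F), VALIDATE:-, TRANSFORM:-, EMIT:-] out:-; in:P1
Tick 2: [PARSE:-, VALIDATE:P1(v=10,ok=F), TRANSFORM:-, EMIT:-] out:-; in:-
Tick 3: [PARSE:-, VALIDATE:-, TRANSFORM:P1(v=0,ok=F), EMIT:-] out:-; in:-
Tick 4: [PARSE:-, VALIDATE:-, TRANSFORM:-, EMIT:P1(v=0,ok=F)] out:-; in:-
Tick 5: [PARSE:-, VALIDATE:-, TRANSFORM:-, EMIT:-] out:P1(v=0); in:-
Tick 6: [PARSE:P2(v=10,ok=F), VALIDATE:-, TRANSFORM:-, EMIT:-] out:-; in:P2
Tick 7: [PARSE:P3(v=16,ok=F), VALIDATE:P2(v=10,ok=F), TRANSFORM:-, EMIT:-] out:-; in:P3
Tick 8: [PARSE:P4(v=7,ok=F), VALIDATE:P3(v=16,ok=T), TRANSFORM:P2(v=0,ok=F), EMIT:-] out:-; in:P4
Emitted by tick 8: ['P1']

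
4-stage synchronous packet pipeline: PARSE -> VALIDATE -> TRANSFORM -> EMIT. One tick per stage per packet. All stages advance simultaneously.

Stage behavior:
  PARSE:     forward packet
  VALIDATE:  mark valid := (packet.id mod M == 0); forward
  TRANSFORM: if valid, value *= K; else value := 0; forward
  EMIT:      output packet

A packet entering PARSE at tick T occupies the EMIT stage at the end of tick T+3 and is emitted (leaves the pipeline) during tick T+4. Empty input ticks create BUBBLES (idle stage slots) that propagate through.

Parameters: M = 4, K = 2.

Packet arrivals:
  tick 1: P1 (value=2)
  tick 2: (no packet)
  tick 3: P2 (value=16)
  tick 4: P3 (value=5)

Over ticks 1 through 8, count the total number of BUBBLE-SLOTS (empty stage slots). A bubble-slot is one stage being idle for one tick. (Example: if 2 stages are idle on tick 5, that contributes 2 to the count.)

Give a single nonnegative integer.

Answer: 20

Derivation:
Tick 1: [PARSE:P1(v=2,ok=F), VALIDATE:-, TRANSFORM:-, EMIT:-] out:-; bubbles=3
Tick 2: [PARSE:-, VALIDATE:P1(v=2,ok=F), TRANSFORM:-, EMIT:-] out:-; bubbles=3
Tick 3: [PARSE:P2(v=16,ok=F), VALIDATE:-, TRANSFORM:P1(v=0,ok=F), EMIT:-] out:-; bubbles=2
Tick 4: [PARSE:P3(v=5,ok=F), VALIDATE:P2(v=16,ok=F), TRANSFORM:-, EMIT:P1(v=0,ok=F)] out:-; bubbles=1
Tick 5: [PARSE:-, VALIDATE:P3(v=5,ok=F), TRANSFORM:P2(v=0,ok=F), EMIT:-] out:P1(v=0); bubbles=2
Tick 6: [PARSE:-, VALIDATE:-, TRANSFORM:P3(v=0,ok=F), EMIT:P2(v=0,ok=F)] out:-; bubbles=2
Tick 7: [PARSE:-, VALIDATE:-, TRANSFORM:-, EMIT:P3(v=0,ok=F)] out:P2(v=0); bubbles=3
Tick 8: [PARSE:-, VALIDATE:-, TRANSFORM:-, EMIT:-] out:P3(v=0); bubbles=4
Total bubble-slots: 20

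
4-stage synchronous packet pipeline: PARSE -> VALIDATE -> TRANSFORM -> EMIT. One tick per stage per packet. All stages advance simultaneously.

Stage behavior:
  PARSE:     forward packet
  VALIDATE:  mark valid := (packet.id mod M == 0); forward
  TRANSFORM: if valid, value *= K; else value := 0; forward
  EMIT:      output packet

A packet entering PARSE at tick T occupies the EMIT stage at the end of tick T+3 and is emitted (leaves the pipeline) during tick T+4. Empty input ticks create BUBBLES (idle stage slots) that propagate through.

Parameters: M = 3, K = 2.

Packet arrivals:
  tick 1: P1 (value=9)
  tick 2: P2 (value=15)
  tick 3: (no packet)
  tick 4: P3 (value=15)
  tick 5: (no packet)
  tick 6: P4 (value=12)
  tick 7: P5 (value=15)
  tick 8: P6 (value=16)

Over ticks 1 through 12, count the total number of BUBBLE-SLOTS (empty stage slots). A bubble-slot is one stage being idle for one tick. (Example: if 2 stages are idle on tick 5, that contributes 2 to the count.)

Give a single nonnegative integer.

Answer: 24

Derivation:
Tick 1: [PARSE:P1(v=9,ok=F), VALIDATE:-, TRANSFORM:-, EMIT:-] out:-; bubbles=3
Tick 2: [PARSE:P2(v=15,ok=F), VALIDATE:P1(v=9,ok=F), TRANSFORM:-, EMIT:-] out:-; bubbles=2
Tick 3: [PARSE:-, VALIDATE:P2(v=15,ok=F), TRANSFORM:P1(v=0,ok=F), EMIT:-] out:-; bubbles=2
Tick 4: [PARSE:P3(v=15,ok=F), VALIDATE:-, TRANSFORM:P2(v=0,ok=F), EMIT:P1(v=0,ok=F)] out:-; bubbles=1
Tick 5: [PARSE:-, VALIDATE:P3(v=15,ok=T), TRANSFORM:-, EMIT:P2(v=0,ok=F)] out:P1(v=0); bubbles=2
Tick 6: [PARSE:P4(v=12,ok=F), VALIDATE:-, TRANSFORM:P3(v=30,ok=T), EMIT:-] out:P2(v=0); bubbles=2
Tick 7: [PARSE:P5(v=15,ok=F), VALIDATE:P4(v=12,ok=F), TRANSFORM:-, EMIT:P3(v=30,ok=T)] out:-; bubbles=1
Tick 8: [PARSE:P6(v=16,ok=F), VALIDATE:P5(v=15,ok=F), TRANSFORM:P4(v=0,ok=F), EMIT:-] out:P3(v=30); bubbles=1
Tick 9: [PARSE:-, VALIDATE:P6(v=16,ok=T), TRANSFORM:P5(v=0,ok=F), EMIT:P4(v=0,ok=F)] out:-; bubbles=1
Tick 10: [PARSE:-, VALIDATE:-, TRANSFORM:P6(v=32,ok=T), EMIT:P5(v=0,ok=F)] out:P4(v=0); bubbles=2
Tick 11: [PARSE:-, VALIDATE:-, TRANSFORM:-, EMIT:P6(v=32,ok=T)] out:P5(v=0); bubbles=3
Tick 12: [PARSE:-, VALIDATE:-, TRANSFORM:-, EMIT:-] out:P6(v=32); bubbles=4
Total bubble-slots: 24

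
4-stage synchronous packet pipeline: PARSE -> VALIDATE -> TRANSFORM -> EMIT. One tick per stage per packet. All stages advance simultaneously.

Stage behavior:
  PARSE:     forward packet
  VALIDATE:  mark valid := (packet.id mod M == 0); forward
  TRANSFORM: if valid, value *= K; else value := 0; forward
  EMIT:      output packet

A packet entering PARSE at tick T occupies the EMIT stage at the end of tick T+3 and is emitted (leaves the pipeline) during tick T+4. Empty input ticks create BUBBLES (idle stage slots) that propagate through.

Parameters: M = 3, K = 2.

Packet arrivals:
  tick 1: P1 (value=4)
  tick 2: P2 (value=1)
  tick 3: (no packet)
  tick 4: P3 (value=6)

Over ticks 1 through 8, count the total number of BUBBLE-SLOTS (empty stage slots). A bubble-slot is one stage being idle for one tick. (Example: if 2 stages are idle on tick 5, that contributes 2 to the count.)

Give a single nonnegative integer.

Tick 1: [PARSE:P1(v=4,ok=F), VALIDATE:-, TRANSFORM:-, EMIT:-] out:-; bubbles=3
Tick 2: [PARSE:P2(v=1,ok=F), VALIDATE:P1(v=4,ok=F), TRANSFORM:-, EMIT:-] out:-; bubbles=2
Tick 3: [PARSE:-, VALIDATE:P2(v=1,ok=F), TRANSFORM:P1(v=0,ok=F), EMIT:-] out:-; bubbles=2
Tick 4: [PARSE:P3(v=6,ok=F), VALIDATE:-, TRANSFORM:P2(v=0,ok=F), EMIT:P1(v=0,ok=F)] out:-; bubbles=1
Tick 5: [PARSE:-, VALIDATE:P3(v=6,ok=T), TRANSFORM:-, EMIT:P2(v=0,ok=F)] out:P1(v=0); bubbles=2
Tick 6: [PARSE:-, VALIDATE:-, TRANSFORM:P3(v=12,ok=T), EMIT:-] out:P2(v=0); bubbles=3
Tick 7: [PARSE:-, VALIDATE:-, TRANSFORM:-, EMIT:P3(v=12,ok=T)] out:-; bubbles=3
Tick 8: [PARSE:-, VALIDATE:-, TRANSFORM:-, EMIT:-] out:P3(v=12); bubbles=4
Total bubble-slots: 20

Answer: 20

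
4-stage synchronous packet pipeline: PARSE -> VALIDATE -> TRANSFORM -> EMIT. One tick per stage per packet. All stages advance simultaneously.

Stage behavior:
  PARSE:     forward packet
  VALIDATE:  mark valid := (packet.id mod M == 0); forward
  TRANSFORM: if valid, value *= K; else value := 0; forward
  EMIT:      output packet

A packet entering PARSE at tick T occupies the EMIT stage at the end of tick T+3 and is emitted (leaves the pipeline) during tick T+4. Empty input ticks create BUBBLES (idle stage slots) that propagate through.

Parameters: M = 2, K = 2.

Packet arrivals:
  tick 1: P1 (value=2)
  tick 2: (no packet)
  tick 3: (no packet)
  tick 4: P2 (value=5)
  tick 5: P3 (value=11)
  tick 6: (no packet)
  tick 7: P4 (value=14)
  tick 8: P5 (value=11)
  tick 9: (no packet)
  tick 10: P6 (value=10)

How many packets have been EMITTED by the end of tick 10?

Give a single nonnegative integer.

Answer: 3

Derivation:
Tick 1: [PARSE:P1(v=2,ok=F), VALIDATE:-, TRANSFORM:-, EMIT:-] out:-; in:P1
Tick 2: [PARSE:-, VALIDATE:P1(v=2,ok=F), TRANSFORM:-, EMIT:-] out:-; in:-
Tick 3: [PARSE:-, VALIDATE:-, TRANSFORM:P1(v=0,ok=F), EMIT:-] out:-; in:-
Tick 4: [PARSE:P2(v=5,ok=F), VALIDATE:-, TRANSFORM:-, EMIT:P1(v=0,ok=F)] out:-; in:P2
Tick 5: [PARSE:P3(v=11,ok=F), VALIDATE:P2(v=5,ok=T), TRANSFORM:-, EMIT:-] out:P1(v=0); in:P3
Tick 6: [PARSE:-, VALIDATE:P3(v=11,ok=F), TRANSFORM:P2(v=10,ok=T), EMIT:-] out:-; in:-
Tick 7: [PARSE:P4(v=14,ok=F), VALIDATE:-, TRANSFORM:P3(v=0,ok=F), EMIT:P2(v=10,ok=T)] out:-; in:P4
Tick 8: [PARSE:P5(v=11,ok=F), VALIDATE:P4(v=14,ok=T), TRANSFORM:-, EMIT:P3(v=0,ok=F)] out:P2(v=10); in:P5
Tick 9: [PARSE:-, VALIDATE:P5(v=11,ok=F), TRANSFORM:P4(v=28,ok=T), EMIT:-] out:P3(v=0); in:-
Tick 10: [PARSE:P6(v=10,ok=F), VALIDATE:-, TRANSFORM:P5(v=0,ok=F), EMIT:P4(v=28,ok=T)] out:-; in:P6
Emitted by tick 10: ['P1', 'P2', 'P3']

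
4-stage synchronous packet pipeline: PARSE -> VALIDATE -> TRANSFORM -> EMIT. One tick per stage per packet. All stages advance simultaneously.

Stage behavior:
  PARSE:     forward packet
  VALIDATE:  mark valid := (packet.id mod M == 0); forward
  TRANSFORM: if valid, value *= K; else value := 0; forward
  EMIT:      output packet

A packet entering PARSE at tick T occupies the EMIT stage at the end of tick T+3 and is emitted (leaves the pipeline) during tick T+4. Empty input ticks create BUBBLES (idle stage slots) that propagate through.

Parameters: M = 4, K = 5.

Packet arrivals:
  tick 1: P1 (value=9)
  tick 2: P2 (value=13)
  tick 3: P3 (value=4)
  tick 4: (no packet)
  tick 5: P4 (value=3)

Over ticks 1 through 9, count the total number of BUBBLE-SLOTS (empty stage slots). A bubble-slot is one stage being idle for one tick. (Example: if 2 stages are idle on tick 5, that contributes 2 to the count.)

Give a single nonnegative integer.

Tick 1: [PARSE:P1(v=9,ok=F), VALIDATE:-, TRANSFORM:-, EMIT:-] out:-; bubbles=3
Tick 2: [PARSE:P2(v=13,ok=F), VALIDATE:P1(v=9,ok=F), TRANSFORM:-, EMIT:-] out:-; bubbles=2
Tick 3: [PARSE:P3(v=4,ok=F), VALIDATE:P2(v=13,ok=F), TRANSFORM:P1(v=0,ok=F), EMIT:-] out:-; bubbles=1
Tick 4: [PARSE:-, VALIDATE:P3(v=4,ok=F), TRANSFORM:P2(v=0,ok=F), EMIT:P1(v=0,ok=F)] out:-; bubbles=1
Tick 5: [PARSE:P4(v=3,ok=F), VALIDATE:-, TRANSFORM:P3(v=0,ok=F), EMIT:P2(v=0,ok=F)] out:P1(v=0); bubbles=1
Tick 6: [PARSE:-, VALIDATE:P4(v=3,ok=T), TRANSFORM:-, EMIT:P3(v=0,ok=F)] out:P2(v=0); bubbles=2
Tick 7: [PARSE:-, VALIDATE:-, TRANSFORM:P4(v=15,ok=T), EMIT:-] out:P3(v=0); bubbles=3
Tick 8: [PARSE:-, VALIDATE:-, TRANSFORM:-, EMIT:P4(v=15,ok=T)] out:-; bubbles=3
Tick 9: [PARSE:-, VALIDATE:-, TRANSFORM:-, EMIT:-] out:P4(v=15); bubbles=4
Total bubble-slots: 20

Answer: 20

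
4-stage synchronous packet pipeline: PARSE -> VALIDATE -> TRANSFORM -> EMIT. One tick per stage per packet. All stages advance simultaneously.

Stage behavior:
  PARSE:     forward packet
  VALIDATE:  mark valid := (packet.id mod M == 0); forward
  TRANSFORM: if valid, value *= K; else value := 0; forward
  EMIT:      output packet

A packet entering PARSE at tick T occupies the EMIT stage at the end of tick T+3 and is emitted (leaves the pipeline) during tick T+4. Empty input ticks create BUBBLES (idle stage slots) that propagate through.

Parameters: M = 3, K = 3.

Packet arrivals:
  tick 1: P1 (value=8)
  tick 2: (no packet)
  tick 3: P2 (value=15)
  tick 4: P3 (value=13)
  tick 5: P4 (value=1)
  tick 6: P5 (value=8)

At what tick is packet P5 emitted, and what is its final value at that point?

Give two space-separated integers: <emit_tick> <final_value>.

Tick 1: [PARSE:P1(v=8,ok=F), VALIDATE:-, TRANSFORM:-, EMIT:-] out:-; in:P1
Tick 2: [PARSE:-, VALIDATE:P1(v=8,ok=F), TRANSFORM:-, EMIT:-] out:-; in:-
Tick 3: [PARSE:P2(v=15,ok=F), VALIDATE:-, TRANSFORM:P1(v=0,ok=F), EMIT:-] out:-; in:P2
Tick 4: [PARSE:P3(v=13,ok=F), VALIDATE:P2(v=15,ok=F), TRANSFORM:-, EMIT:P1(v=0,ok=F)] out:-; in:P3
Tick 5: [PARSE:P4(v=1,ok=F), VALIDATE:P3(v=13,ok=T), TRANSFORM:P2(v=0,ok=F), EMIT:-] out:P1(v=0); in:P4
Tick 6: [PARSE:P5(v=8,ok=F), VALIDATE:P4(v=1,ok=F), TRANSFORM:P3(v=39,ok=T), EMIT:P2(v=0,ok=F)] out:-; in:P5
Tick 7: [PARSE:-, VALIDATE:P5(v=8,ok=F), TRANSFORM:P4(v=0,ok=F), EMIT:P3(v=39,ok=T)] out:P2(v=0); in:-
Tick 8: [PARSE:-, VALIDATE:-, TRANSFORM:P5(v=0,ok=F), EMIT:P4(v=0,ok=F)] out:P3(v=39); in:-
Tick 9: [PARSE:-, VALIDATE:-, TRANSFORM:-, EMIT:P5(v=0,ok=F)] out:P4(v=0); in:-
Tick 10: [PARSE:-, VALIDATE:-, TRANSFORM:-, EMIT:-] out:P5(v=0); in:-
P5: arrives tick 6, valid=False (id=5, id%3=2), emit tick 10, final value 0

Answer: 10 0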